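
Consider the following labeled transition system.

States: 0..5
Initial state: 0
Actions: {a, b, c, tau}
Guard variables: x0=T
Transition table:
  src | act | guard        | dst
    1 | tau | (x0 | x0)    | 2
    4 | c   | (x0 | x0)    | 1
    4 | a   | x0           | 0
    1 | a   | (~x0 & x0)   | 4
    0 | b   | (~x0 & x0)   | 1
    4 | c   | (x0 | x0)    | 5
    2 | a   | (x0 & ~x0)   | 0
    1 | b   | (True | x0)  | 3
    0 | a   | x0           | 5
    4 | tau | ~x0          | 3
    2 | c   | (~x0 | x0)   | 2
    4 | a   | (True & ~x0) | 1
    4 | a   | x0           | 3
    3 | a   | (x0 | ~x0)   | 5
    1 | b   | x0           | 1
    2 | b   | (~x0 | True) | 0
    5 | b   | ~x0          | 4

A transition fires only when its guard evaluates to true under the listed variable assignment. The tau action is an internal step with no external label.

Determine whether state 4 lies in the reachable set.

Answer: UNREACHABLE

Working:
Guard filter leaves 11 enabled edge(s).
depth 0: {0}
depth 1: {5}  cumulative {0,5}
Reach set: {0,5}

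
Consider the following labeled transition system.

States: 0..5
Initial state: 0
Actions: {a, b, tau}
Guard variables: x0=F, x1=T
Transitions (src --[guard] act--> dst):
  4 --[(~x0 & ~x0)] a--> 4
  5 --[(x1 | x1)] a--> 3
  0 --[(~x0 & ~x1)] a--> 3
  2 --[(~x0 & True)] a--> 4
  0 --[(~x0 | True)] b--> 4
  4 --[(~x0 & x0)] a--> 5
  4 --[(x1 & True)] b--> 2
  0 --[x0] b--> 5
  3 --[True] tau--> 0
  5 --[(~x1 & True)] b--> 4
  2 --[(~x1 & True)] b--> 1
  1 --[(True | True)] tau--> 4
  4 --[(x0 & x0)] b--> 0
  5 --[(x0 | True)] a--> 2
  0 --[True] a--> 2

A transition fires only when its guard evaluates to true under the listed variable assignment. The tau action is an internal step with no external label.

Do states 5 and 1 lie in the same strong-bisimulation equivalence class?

Answer: NOT BISIMILAR

Working:
Compute ~ classes (split until stable):
  P[0] = {{0,1,2,3,4,5}}
  P[1] = {{0,4},{1,3},{2,5}}
  P[2] = {{0},{1,3},{2},{4},{5}}
  P[3] = {{0},{1},{2},{3},{4},{5}}
stable after 4 split(s): 6 block(s)
class of 5: {5}; class of 1: {1}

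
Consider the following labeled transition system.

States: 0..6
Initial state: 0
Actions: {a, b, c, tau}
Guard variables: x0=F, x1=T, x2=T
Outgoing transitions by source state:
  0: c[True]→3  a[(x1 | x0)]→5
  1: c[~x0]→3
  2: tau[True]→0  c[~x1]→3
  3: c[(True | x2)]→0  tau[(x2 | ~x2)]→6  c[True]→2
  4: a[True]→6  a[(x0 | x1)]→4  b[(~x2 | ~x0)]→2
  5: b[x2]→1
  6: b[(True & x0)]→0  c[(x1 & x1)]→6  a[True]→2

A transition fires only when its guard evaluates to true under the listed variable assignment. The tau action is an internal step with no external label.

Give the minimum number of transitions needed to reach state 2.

Breadth-first toward 2:
  depth 0: {0}
  depth 1: {3,5}
  depth 2: {1,2,6}
first hit 2 at d=2 via c·c

Answer: 2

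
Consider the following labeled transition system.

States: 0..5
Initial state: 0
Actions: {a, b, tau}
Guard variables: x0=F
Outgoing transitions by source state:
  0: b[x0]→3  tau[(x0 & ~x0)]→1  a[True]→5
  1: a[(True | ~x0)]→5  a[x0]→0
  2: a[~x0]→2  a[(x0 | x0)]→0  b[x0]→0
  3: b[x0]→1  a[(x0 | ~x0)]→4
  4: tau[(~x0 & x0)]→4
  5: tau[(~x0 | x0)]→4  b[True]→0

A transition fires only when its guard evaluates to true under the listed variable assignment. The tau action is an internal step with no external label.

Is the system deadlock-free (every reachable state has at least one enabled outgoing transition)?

Reach set: {0,4,5}
  0: a→5  [1 out]
  4: ∅  [no exit]
  5: b→0  tau→4  [2 out]
Path to 4: a·tau

Answer: DEADLOCK at state 4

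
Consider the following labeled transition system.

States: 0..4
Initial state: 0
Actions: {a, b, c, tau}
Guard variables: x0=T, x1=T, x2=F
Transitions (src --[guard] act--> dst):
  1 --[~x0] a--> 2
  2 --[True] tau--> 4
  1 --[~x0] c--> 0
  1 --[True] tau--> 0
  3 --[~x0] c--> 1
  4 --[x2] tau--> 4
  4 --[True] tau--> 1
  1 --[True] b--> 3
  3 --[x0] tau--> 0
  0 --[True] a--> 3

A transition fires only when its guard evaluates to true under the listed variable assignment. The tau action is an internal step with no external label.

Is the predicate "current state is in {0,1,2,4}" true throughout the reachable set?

Answer: INVARIANT VIOLATED at state 3

Trace:
Allowed set {0,1,2,4}
Reach set: {0,3}
  0: ✓
  3: outside
witness against invariant: a → 3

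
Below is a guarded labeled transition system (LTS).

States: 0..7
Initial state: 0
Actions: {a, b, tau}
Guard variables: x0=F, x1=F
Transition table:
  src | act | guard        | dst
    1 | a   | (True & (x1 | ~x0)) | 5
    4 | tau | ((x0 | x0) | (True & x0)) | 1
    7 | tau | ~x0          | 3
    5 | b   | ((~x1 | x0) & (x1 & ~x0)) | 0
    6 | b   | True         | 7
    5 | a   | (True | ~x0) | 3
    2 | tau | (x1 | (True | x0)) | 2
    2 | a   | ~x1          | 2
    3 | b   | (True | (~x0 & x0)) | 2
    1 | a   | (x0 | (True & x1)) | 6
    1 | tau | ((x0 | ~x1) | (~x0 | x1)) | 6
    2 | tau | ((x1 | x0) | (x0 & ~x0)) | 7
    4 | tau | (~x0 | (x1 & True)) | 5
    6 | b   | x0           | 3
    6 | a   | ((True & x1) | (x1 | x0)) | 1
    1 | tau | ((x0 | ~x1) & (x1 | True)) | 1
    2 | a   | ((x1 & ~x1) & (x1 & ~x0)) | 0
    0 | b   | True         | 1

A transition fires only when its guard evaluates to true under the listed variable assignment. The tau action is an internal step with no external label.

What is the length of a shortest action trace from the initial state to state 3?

Layered search for 3:
  depth 0: {0}
  depth 1: {1}
  depth 2: {5,6}
  depth 3: {3,7}
first hit 3 at d=3 via b·a·a

Answer: 3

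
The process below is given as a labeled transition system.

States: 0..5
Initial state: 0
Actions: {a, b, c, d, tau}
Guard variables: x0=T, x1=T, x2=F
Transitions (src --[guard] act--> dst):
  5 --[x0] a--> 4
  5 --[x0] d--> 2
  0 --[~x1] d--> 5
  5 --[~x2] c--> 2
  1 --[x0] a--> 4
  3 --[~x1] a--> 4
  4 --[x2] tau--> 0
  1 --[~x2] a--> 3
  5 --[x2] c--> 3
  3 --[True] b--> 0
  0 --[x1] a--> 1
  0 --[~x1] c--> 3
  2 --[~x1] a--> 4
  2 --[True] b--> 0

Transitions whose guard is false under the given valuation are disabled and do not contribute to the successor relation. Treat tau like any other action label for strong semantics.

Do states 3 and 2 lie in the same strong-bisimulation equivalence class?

Answer: BISIMILAR

Working:
Compute ~ classes (split until stable):
  π0 = {{0,1,2,3,4,5}}
  π1 = {{0,1},{2,3},{4},{5}}
  π2 = {{0},{1},{2,3},{4},{5}}
Fixed point at round 3; 5 class(es).
[3]={2,3}  [2]={2,3}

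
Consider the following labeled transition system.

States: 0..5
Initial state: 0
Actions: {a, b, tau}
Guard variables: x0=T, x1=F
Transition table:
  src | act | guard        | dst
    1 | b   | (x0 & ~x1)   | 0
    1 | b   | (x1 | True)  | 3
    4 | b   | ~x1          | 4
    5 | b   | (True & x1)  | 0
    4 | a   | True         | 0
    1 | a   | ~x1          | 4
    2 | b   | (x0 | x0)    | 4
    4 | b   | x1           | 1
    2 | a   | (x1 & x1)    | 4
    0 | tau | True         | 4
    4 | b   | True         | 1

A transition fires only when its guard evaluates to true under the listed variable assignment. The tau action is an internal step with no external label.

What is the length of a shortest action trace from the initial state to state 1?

Layered search for 1:
  L0 = {0}
  L1 = {4}
  L2 = {1}
depth(1)=2, e.g. tau·b

Answer: 2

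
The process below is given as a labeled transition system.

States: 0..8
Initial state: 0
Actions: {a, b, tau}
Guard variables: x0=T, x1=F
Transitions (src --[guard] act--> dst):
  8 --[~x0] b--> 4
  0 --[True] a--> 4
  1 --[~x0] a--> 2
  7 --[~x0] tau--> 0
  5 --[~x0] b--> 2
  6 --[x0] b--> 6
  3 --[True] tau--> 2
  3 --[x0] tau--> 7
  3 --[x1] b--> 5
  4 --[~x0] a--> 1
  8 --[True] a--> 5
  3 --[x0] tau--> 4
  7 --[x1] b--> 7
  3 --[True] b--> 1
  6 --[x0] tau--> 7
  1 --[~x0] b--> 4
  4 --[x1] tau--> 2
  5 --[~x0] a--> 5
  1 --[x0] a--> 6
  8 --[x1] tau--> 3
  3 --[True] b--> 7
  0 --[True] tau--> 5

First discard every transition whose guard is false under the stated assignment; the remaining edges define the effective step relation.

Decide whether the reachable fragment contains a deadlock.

Reach set: {0,4,5}
  0: a→4  tau→5  [2 exit(s)]
  4: ∅  [STUCK]
  5: ∅  [STUCK]
trace reaching 4: a

Answer: DEADLOCK at state 4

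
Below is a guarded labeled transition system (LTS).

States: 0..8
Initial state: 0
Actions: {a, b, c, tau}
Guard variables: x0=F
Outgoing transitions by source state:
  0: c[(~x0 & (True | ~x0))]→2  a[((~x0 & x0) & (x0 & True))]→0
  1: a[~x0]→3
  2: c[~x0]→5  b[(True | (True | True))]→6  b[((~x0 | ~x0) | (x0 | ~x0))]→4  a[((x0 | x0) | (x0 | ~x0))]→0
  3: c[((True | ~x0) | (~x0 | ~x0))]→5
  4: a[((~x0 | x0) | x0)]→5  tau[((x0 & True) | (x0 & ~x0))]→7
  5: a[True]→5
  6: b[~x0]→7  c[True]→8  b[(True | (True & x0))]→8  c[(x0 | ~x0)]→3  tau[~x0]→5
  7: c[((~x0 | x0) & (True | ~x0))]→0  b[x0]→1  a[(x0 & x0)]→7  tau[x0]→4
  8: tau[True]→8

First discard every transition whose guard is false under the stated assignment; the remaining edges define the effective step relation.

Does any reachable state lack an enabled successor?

Answer: DEADLOCK-FREE

Working:
R = {0,2,3,4,5,6,7,8}
  0: c→2  [1 out]
  2: a→0  b→4  b→6  c→5  [4 out]
  3: c→5  [1 out]
  4: a→5  [1 out]
  5: a→5  [1 out]
  6: b→7  b→8  c→3  c→8  tau→5  [5 out]
  7: c→0  [1 out]
  8: tau→8  [1 out]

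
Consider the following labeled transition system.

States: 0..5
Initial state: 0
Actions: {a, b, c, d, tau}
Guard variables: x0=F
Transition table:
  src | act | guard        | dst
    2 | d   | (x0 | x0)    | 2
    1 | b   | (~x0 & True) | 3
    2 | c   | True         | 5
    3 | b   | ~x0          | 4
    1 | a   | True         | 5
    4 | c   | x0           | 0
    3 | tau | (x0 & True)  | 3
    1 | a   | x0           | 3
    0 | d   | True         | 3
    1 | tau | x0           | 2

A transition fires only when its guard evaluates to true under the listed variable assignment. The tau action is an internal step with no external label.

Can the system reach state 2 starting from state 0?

Answer: UNREACHABLE

Working:
Guard filter leaves 5 enabled edge(s).
L0 = {0}
L1 = {3}  cumulative {0,3}
L2 = {4}  cumulative {0,3,4}
Reach set: {0,3,4}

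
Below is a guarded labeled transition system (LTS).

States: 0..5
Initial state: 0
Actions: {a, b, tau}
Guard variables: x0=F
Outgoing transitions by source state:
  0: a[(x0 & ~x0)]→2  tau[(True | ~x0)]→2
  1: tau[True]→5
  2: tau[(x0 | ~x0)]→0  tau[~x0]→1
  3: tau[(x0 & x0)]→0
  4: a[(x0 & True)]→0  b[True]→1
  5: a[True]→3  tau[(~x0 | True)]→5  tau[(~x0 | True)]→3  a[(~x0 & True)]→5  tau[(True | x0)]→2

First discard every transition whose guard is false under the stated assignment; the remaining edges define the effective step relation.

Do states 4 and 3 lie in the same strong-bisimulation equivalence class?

Answer: NOT BISIMILAR

Trace:
Bisimulation quotient by refinement:
  π0 = {{0,1,2,3,4,5}}
  π1 = {{0,1,2},{3},{4},{5}}
  π2 = {{0,2},{1},{3},{4},{5}}
  π3 = {{0},{1},{2},{3},{4},{5}}
6 equivalence class(es) (converged in 4)
class of 4: {4}; class of 3: {3}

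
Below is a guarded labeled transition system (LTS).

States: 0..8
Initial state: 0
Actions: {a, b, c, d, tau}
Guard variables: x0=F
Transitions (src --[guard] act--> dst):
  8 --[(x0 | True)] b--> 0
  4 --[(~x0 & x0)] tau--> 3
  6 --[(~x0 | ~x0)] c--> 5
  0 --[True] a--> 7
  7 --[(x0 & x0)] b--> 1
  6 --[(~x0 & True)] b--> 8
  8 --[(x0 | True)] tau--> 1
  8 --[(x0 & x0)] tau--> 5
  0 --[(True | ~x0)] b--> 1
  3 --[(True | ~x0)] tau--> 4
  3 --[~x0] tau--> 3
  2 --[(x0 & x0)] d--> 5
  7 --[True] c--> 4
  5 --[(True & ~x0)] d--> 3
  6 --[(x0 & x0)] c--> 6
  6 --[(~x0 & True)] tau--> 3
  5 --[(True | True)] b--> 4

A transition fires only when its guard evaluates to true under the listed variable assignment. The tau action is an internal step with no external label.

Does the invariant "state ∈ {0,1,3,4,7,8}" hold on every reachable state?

Answer: INVARIANT HOLDS

Trace:
Inv-set: {0,1,3,4,7,8}
Reachable = {0,1,4,7}
  0: ✓
  1: ✓
  4: ✓
  7: ✓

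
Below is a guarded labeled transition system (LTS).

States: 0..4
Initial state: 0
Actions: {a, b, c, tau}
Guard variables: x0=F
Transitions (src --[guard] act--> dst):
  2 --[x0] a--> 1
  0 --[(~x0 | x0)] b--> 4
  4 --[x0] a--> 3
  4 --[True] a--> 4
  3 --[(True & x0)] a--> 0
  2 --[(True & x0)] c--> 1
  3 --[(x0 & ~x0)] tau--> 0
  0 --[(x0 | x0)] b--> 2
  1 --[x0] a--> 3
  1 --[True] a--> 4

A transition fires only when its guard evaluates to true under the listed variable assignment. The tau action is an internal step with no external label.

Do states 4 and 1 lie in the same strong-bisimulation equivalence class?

Compute ~ classes (split until stable):
  round 0: {{0,1,2,3,4}}
  round 1: {{0},{1,4},{2,3}}
3 equivalence class(es) (converged in 2)
[4]={1,4}  [1]={1,4}

Answer: BISIMILAR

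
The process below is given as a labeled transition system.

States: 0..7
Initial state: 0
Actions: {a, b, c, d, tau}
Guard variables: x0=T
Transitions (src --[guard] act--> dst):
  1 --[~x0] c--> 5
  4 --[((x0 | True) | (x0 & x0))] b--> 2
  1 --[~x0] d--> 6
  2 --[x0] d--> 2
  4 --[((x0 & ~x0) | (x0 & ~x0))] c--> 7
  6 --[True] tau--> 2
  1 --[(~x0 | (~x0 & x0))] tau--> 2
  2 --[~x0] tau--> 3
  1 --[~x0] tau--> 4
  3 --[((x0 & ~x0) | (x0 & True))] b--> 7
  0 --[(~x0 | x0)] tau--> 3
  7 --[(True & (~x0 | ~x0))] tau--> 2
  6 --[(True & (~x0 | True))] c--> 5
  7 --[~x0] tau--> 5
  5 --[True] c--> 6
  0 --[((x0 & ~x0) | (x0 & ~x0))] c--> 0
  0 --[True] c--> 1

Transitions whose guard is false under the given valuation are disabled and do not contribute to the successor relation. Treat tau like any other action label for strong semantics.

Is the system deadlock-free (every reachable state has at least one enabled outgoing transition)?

Answer: DEADLOCK at state 1

Trace:
Reachable = {0,1,3,7}
  0: c→1  tau→3  [2 out]
  1: ∅  [deadlock]
  3: b→7  [1 out]
  7: ∅  [deadlock]
Path to 1: c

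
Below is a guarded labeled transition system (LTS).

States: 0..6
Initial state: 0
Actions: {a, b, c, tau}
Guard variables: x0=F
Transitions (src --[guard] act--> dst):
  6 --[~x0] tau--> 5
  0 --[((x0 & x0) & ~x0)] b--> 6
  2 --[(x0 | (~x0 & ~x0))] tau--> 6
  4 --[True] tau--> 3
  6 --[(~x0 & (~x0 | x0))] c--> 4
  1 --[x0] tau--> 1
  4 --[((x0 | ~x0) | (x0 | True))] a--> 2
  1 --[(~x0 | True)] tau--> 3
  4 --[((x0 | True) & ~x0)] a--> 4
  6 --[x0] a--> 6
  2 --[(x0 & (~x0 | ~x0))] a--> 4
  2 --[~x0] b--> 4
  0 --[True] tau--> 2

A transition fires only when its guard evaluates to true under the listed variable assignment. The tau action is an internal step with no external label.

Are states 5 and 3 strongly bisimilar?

Bisimulation quotient by refinement:
  P[0] = {{0,1,2,3,4,5,6}}
  P[1] = {{0,1},{2},{3,5},{4},{6}}
  P[2] = {{0},{1},{2},{3,5},{4},{6}}
6 equivalence class(es) (converged in 3)
5∈{3,5}, 3∈{3,5}

Answer: BISIMILAR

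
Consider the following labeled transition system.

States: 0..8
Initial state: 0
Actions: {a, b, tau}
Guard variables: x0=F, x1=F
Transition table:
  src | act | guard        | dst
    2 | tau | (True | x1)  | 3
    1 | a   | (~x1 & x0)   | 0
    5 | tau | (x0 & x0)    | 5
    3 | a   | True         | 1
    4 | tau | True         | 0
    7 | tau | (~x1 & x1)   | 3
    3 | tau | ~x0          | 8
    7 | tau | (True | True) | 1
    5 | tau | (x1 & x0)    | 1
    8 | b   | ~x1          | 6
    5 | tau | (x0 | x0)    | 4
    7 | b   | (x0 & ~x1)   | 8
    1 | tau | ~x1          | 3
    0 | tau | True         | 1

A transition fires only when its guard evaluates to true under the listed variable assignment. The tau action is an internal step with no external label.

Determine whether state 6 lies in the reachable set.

Answer: REACHABLE

Working:
After dropping false guards: 8 live edges.
Layer 0: {0}
Layer 1: {1}  total {0,1}
Layer 2: {3}  total {0,1,3}
Layer 3: {8}  total {0,1,3,8}
Layer 4: {6}  total {0,1,3,6,8}
R = {0,1,3,6,8}
trace reaching 6: tau·tau·tau·b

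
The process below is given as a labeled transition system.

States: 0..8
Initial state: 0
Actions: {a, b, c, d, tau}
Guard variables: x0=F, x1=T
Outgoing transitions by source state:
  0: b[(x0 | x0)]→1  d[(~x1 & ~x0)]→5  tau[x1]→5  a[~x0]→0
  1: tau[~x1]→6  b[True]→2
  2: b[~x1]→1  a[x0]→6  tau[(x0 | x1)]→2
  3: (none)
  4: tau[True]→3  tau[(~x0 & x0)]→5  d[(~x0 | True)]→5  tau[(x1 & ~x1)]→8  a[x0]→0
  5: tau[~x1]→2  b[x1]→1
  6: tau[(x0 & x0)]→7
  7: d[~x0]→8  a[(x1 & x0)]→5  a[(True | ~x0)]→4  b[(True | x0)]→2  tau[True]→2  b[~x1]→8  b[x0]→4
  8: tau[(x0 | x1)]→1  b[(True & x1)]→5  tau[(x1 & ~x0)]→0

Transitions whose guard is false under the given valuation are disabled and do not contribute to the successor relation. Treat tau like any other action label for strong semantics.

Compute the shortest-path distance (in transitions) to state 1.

BFS to 1:
  L0 = {0}
  L1 = {5}
  L2 = {1}
first hit 1 at d=2 via tau·b

Answer: 2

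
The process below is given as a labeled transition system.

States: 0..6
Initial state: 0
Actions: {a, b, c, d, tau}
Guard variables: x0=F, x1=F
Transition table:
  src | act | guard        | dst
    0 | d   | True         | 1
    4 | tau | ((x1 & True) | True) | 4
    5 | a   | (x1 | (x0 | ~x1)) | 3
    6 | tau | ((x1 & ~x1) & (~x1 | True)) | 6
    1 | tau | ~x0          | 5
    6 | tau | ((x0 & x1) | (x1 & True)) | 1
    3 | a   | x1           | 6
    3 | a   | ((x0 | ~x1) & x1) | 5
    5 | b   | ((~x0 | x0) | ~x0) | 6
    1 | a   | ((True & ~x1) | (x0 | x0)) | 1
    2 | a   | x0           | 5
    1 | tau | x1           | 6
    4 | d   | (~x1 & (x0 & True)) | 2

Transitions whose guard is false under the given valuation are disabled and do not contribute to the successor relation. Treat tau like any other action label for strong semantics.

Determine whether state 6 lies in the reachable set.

Answer: REACHABLE

Analysis:
After dropping false guards: 6 live edges.
Layer 0: {0}
Layer 1: {1}  now seen {0,1}
Layer 2: {5}  now seen {0,1,5}
Layer 3: {3,6}  now seen {0,1,3,5,6}
Reach set: {0,1,3,5,6}
witness 6: d·tau·b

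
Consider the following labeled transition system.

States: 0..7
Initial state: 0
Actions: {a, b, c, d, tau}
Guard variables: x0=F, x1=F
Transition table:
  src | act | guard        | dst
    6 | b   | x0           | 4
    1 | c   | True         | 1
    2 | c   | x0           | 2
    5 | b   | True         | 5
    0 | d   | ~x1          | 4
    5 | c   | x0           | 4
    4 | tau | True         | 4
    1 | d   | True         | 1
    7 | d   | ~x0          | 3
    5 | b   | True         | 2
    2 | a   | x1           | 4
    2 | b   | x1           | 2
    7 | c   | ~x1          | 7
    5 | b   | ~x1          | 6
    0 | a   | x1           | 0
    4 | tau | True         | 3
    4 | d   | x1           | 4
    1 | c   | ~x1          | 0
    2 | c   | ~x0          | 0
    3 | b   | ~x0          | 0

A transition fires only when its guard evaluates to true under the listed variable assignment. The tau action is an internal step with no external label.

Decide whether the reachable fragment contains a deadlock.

Answer: DEADLOCK-FREE

Working:
R = {0,3,4}
  0: d→4  [1 exit(s)]
  3: b→0  [1 exit(s)]
  4: tau→3  tau→4  [2 exit(s)]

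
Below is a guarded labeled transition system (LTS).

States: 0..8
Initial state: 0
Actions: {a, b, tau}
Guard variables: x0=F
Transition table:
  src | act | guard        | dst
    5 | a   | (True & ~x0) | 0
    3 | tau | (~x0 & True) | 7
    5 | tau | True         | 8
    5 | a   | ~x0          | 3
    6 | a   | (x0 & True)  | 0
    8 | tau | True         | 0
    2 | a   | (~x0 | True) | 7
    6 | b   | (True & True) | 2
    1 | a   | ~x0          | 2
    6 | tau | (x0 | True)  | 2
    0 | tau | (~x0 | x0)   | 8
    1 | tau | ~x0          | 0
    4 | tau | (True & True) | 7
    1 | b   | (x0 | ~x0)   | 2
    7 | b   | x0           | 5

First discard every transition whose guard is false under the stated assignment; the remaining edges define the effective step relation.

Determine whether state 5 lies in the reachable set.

Answer: UNREACHABLE

Trace:
After dropping false guards: 13 live edges.
Layer 0: {0}
Layer 1: {8}  total {0,8}
Reachable = {0,8}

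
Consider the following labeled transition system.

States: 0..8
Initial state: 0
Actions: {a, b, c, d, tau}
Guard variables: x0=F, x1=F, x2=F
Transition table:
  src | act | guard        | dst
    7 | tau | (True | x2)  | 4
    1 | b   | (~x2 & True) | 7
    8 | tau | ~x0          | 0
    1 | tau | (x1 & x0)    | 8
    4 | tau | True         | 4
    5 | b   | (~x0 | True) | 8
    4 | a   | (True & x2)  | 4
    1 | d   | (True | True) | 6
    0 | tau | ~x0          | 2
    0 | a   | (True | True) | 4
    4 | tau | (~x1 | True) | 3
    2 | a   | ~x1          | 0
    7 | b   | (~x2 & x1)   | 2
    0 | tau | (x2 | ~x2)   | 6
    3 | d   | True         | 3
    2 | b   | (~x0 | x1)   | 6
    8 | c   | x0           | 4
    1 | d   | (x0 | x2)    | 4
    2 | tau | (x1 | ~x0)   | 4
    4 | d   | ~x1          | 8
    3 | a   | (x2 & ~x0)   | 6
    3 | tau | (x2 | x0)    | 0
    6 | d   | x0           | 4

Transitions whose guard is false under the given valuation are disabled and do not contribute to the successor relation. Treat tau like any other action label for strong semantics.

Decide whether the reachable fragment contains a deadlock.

Answer: DEADLOCK at state 6

Working:
Reachable = {0,2,3,4,6,8}
  0: a→4  tau→2  tau→6  [3 exit(s)]
  2: a→0  b→6  tau→4  [3 exit(s)]
  3: d→3  [1 exit(s)]
  4: d→8  tau→3  tau→4  [3 exit(s)]
  6: ∅  [no exit]
  8: tau→0  [1 exit(s)]
Path to 6: tau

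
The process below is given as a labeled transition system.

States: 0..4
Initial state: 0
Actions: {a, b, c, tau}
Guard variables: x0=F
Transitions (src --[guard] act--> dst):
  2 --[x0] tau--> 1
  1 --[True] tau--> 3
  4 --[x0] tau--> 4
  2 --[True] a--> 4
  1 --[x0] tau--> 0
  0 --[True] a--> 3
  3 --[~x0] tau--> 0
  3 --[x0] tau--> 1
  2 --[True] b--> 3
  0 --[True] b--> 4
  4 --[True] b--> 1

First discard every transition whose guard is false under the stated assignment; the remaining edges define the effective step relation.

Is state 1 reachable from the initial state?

After dropping false guards: 7 live edges.
Layer 0: {0}
Layer 1: {3,4}  cumulative {0,3,4}
Layer 2: {1}  cumulative {0,1,3,4}
R = {0,1,3,4}
trace reaching 1: b·b

Answer: REACHABLE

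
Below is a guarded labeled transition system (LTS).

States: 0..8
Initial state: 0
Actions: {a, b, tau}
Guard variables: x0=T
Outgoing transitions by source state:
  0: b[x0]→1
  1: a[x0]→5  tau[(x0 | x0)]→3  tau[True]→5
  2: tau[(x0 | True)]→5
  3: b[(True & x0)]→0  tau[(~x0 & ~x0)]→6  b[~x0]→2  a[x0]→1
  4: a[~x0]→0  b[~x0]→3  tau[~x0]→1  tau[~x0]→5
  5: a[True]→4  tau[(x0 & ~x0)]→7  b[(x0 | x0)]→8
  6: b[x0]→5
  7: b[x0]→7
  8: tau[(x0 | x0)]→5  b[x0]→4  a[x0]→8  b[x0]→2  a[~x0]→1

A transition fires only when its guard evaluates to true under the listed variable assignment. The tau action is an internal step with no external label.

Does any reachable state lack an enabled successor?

Answer: DEADLOCK at state 4

Working:
Reachable = {0,1,2,3,4,5,8}
  0: b→1  [deg 1]
  1: a→5  tau→3  tau→5  [deg 3]
  2: tau→5  [deg 1]
  3: a→1  b→0  [deg 2]
  4: ∅  [STUCK]
  5: a→4  b→8  [deg 2]
  8: a→8  b→2  b→4  tau→5  [deg 4]
witness 4: b·a·a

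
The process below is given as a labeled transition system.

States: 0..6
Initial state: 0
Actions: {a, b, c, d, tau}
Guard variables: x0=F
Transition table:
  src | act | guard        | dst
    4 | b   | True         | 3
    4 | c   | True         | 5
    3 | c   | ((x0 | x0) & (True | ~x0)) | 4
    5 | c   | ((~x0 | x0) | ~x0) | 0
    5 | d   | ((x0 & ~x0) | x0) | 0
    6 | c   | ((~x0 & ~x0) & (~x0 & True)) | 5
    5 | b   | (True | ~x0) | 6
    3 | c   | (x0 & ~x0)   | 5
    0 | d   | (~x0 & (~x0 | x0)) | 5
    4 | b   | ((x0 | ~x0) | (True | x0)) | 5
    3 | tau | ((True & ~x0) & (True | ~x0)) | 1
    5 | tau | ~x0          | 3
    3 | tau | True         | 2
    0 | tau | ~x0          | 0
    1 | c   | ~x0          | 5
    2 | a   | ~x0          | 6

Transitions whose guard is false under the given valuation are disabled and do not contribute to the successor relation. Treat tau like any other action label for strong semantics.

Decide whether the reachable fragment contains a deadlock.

Reachable = {0,1,2,3,5,6}
  0: d→5  tau→0  [2 exit(s)]
  1: c→5  [1 exit(s)]
  2: a→6  [1 exit(s)]
  3: tau→1  tau→2  [2 exit(s)]
  5: b→6  c→0  tau→3  [3 exit(s)]
  6: c→5  [1 exit(s)]

Answer: DEADLOCK-FREE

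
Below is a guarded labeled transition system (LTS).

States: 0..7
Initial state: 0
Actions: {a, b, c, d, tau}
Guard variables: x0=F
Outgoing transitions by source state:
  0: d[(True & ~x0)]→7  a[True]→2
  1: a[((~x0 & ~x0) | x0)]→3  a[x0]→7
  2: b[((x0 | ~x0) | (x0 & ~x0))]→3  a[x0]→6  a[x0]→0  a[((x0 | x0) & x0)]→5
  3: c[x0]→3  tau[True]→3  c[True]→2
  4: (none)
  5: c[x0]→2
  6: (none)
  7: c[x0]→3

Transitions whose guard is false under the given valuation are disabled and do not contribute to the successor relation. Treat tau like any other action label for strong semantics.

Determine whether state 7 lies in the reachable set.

6 transition(s) survive guard evaluation.
L0 = {0}
L1 = {2,7}  total {0,2,7}
L2 = {3}  total {0,2,3,7}
Reach set: {0,2,3,7}
Path to 7: d

Answer: REACHABLE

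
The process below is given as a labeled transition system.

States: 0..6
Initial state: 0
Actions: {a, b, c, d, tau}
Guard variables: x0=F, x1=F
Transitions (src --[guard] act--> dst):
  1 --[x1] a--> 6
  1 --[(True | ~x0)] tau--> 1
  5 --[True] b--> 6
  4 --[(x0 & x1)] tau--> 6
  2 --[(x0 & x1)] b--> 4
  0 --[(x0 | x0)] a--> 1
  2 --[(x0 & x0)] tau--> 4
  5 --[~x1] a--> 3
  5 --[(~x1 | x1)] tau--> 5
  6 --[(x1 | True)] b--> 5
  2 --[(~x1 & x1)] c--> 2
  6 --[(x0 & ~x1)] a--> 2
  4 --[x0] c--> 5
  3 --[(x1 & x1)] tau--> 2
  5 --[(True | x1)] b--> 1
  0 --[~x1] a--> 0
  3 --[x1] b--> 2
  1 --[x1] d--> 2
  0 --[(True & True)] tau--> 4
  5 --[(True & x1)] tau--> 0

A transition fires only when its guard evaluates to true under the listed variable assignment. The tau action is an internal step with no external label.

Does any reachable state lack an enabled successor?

Reach set: {0,4}
  0: a→0  tau→4  [deg 2]
  4: ∅  [deadlock]
witness 4: tau

Answer: DEADLOCK at state 4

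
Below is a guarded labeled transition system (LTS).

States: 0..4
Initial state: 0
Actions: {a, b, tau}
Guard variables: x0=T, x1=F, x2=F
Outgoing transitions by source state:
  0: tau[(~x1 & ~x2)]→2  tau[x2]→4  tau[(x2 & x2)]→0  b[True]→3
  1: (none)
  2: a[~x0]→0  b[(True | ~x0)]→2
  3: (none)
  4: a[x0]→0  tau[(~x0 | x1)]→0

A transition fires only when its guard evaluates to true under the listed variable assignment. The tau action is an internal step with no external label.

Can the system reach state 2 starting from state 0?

After dropping false guards: 4 live edges.
L0 = {0}
L1 = {2,3}  total {0,2,3}
Reachable = {0,2,3}
Path to 2: tau

Answer: REACHABLE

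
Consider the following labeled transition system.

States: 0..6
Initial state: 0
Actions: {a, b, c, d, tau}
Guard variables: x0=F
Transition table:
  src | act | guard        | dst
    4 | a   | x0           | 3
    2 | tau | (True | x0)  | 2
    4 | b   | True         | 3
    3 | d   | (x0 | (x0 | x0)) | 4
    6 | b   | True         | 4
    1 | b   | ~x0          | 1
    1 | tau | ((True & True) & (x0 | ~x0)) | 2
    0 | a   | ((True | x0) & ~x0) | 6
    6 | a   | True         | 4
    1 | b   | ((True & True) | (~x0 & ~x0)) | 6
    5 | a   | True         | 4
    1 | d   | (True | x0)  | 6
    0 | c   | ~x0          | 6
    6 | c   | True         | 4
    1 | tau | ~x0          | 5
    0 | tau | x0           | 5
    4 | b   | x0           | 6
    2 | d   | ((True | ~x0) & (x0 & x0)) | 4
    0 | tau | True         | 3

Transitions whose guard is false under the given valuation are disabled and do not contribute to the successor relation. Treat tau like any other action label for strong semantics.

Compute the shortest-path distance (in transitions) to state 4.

Answer: 2

Working:
Layered search for 4:
  L0 = {0}
  L1 = {3,6}
  L2 = {4}
first hit 4 at d=2 via a·a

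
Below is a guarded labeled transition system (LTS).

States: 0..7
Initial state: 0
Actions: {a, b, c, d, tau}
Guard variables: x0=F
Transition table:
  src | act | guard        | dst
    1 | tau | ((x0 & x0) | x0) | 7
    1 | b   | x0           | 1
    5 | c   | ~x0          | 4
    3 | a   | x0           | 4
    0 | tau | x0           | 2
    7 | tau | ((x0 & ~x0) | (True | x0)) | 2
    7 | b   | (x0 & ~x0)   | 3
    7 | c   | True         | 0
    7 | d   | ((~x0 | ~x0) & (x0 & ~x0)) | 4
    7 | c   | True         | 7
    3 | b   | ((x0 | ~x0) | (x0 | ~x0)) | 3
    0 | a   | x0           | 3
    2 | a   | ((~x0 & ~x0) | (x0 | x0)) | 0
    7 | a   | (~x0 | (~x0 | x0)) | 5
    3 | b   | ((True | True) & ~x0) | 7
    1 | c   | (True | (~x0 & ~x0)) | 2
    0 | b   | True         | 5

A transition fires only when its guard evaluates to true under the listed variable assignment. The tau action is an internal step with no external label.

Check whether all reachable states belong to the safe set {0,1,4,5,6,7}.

Safe = {0,1,4,5,6,7}
Reach set: {0,4,5}
  0: ok
  4: ok
  5: ok

Answer: INVARIANT HOLDS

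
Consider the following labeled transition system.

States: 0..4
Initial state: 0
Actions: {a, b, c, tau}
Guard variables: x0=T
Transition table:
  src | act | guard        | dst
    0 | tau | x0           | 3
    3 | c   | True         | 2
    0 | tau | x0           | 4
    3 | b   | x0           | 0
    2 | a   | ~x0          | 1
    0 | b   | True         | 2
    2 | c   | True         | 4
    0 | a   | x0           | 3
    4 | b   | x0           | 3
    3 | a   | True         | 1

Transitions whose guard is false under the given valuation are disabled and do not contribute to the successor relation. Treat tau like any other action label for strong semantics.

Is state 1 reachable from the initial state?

After dropping false guards: 9 live edges.
L0 = {0}
L1 = {2,3,4}  total {0,2,3,4}
L2 = {1}  total {0,1,2,3,4}
Reachable = {0,1,2,3,4}
Path to 1: tau·a

Answer: REACHABLE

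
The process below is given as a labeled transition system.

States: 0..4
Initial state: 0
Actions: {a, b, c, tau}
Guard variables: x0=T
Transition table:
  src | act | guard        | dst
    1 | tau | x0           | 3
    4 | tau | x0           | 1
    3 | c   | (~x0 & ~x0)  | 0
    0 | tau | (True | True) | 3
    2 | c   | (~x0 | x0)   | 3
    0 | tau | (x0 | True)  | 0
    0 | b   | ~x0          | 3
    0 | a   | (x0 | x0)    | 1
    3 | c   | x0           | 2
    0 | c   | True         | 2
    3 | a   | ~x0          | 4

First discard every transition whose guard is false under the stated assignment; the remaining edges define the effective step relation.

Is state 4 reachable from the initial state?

Answer: UNREACHABLE

Analysis:
After dropping false guards: 8 live edges.
L0 = {0}
L1 = {1,2,3}  now seen {0,1,2,3}
R = {0,1,2,3}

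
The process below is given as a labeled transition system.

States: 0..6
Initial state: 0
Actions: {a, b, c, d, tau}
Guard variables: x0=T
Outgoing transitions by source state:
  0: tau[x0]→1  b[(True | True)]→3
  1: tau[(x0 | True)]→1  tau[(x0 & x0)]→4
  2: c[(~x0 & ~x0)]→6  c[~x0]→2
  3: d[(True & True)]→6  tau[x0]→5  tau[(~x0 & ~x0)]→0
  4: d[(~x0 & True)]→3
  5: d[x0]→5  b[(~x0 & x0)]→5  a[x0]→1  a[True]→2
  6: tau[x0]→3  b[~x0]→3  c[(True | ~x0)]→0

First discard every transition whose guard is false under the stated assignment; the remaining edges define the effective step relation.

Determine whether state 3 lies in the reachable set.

11 transition(s) survive guard evaluation.
Layer 0: {0}
Layer 1: {1,3}  cumulative {0,1,3}
Layer 2: {4,5,6}  cumulative {0,1,3,4,5,6}
Layer 3: {2}  cumulative {0,1,2,3,4,5,6}
Reach set: {0,1,2,3,4,5,6}
witness 3: b

Answer: REACHABLE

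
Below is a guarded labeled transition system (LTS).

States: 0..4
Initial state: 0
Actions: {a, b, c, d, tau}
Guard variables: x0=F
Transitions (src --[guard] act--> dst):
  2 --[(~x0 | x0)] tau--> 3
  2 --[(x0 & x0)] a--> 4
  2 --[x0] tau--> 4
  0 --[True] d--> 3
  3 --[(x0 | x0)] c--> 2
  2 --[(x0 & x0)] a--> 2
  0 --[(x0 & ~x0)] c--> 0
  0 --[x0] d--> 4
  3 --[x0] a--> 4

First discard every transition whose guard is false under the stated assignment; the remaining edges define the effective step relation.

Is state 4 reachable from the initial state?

2 transition(s) survive guard evaluation.
depth 0: {0}
depth 1: {3}  cumulative {0,3}
Reachable = {0,3}

Answer: UNREACHABLE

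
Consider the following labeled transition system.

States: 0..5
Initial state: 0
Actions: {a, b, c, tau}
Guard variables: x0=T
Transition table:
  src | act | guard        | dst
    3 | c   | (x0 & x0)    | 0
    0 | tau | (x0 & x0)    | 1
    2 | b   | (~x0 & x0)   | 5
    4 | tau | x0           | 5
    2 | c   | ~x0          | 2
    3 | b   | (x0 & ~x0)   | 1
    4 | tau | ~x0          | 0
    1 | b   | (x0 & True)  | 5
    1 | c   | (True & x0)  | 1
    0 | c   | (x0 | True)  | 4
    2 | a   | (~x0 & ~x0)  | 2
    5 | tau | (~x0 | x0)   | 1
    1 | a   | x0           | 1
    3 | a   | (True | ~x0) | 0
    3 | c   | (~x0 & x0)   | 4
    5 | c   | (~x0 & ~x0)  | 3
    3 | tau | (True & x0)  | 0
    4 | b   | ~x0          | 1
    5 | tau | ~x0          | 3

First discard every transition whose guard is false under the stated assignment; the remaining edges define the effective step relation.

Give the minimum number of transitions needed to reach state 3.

Answer: UNREACHABLE

Analysis:
Breadth-first toward 3:
  depth 0: {0}
  depth 1: {1,4}
  depth 2: {5}
3 never appears.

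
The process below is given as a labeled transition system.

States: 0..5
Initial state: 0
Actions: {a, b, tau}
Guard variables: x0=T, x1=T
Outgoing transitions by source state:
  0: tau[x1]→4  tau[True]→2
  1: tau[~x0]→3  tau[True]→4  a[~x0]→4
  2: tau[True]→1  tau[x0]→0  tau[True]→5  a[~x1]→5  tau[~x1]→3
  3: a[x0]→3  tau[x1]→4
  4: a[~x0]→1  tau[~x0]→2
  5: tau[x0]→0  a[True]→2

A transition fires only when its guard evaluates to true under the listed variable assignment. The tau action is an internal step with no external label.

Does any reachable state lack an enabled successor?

Reachable = {0,1,2,4,5}
  0: tau→2  tau→4  [2 out]
  1: tau→4  [1 out]
  2: tau→0  tau→1  tau→5  [3 out]
  4: ∅  [STUCK]
  5: a→2  tau→0  [2 out]
witness 4: tau

Answer: DEADLOCK at state 4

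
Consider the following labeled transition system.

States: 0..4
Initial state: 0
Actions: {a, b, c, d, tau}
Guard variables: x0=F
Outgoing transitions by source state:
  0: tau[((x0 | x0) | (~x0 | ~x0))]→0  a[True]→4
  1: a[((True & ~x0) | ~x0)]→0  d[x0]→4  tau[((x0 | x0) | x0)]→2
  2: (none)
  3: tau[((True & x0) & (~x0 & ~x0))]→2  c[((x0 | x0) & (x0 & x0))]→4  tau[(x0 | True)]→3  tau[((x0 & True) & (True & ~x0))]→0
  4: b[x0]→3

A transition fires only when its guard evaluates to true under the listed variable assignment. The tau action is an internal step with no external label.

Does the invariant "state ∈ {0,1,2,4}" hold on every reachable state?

Inv-set: {0,1,2,4}
R = {0,4}
  0: ✓
  4: ✓

Answer: INVARIANT HOLDS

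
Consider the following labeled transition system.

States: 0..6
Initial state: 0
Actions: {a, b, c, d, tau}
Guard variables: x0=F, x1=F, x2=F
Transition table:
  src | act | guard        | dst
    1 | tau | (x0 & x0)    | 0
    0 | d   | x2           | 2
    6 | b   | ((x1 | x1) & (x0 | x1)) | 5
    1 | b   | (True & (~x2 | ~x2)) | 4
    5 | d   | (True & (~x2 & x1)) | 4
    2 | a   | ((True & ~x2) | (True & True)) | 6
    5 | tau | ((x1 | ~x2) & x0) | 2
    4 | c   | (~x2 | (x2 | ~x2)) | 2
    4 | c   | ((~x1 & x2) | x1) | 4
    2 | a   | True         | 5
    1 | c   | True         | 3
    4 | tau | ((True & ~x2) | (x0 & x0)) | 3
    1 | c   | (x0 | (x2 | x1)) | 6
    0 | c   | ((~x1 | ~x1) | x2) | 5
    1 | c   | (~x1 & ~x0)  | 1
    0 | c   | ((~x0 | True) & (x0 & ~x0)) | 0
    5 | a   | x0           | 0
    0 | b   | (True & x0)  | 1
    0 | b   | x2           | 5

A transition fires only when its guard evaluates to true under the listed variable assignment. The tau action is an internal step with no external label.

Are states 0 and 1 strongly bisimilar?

Bisimulation quotient by refinement:
  P[0] = {{0,1,2,3,4,5,6}}
  P[1] = {{0},{1},{2},{3,5,6},{4}}
Fixed point at round 2; 5 class(es).
0∈{0}, 1∈{1}

Answer: NOT BISIMILAR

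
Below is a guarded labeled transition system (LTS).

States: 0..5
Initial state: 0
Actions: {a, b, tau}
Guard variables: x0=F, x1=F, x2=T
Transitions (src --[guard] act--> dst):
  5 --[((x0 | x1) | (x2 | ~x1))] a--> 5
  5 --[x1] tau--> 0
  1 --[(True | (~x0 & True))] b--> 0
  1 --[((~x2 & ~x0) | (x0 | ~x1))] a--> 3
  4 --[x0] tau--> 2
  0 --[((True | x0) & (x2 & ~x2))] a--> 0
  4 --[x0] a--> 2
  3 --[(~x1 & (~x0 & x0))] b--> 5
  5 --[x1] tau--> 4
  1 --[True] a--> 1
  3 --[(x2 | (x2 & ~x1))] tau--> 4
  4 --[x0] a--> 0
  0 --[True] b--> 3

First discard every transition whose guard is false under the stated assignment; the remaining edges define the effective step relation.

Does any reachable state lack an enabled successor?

Reach set: {0,3,4}
  0: b→3  [deg 1]
  3: tau→4  [deg 1]
  4: ∅  [no exit]
witness 4: b·tau

Answer: DEADLOCK at state 4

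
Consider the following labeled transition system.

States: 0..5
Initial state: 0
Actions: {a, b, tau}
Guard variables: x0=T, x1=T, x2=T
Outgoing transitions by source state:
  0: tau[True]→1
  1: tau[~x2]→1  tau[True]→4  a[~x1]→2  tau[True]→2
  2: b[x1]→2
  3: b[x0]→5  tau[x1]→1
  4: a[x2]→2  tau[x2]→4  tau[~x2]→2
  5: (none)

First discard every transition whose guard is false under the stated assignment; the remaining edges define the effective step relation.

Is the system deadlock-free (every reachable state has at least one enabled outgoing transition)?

Answer: DEADLOCK-FREE

Working:
Reachable = {0,1,2,4}
  0: tau→1  [deg 1]
  1: tau→2  tau→4  [deg 2]
  2: b→2  [deg 1]
  4: a→2  tau→4  [deg 2]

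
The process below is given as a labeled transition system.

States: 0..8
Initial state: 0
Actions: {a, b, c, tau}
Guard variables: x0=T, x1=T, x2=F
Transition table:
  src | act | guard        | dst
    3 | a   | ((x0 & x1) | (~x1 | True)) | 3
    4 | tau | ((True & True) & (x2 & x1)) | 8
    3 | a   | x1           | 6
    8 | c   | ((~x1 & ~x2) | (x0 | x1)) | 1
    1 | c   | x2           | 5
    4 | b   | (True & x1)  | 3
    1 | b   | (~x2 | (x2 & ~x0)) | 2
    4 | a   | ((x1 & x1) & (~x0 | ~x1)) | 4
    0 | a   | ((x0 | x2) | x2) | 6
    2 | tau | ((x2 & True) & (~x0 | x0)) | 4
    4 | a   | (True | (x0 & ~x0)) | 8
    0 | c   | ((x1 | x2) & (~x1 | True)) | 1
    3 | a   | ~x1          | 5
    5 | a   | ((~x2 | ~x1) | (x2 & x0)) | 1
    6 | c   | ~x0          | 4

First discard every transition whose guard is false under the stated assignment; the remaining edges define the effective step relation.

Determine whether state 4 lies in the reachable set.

9 transition(s) survive guard evaluation.
Layer 0: {0}
Layer 1: {1,6}  now seen {0,1,6}
Layer 2: {2}  now seen {0,1,2,6}
Reachable = {0,1,2,6}

Answer: UNREACHABLE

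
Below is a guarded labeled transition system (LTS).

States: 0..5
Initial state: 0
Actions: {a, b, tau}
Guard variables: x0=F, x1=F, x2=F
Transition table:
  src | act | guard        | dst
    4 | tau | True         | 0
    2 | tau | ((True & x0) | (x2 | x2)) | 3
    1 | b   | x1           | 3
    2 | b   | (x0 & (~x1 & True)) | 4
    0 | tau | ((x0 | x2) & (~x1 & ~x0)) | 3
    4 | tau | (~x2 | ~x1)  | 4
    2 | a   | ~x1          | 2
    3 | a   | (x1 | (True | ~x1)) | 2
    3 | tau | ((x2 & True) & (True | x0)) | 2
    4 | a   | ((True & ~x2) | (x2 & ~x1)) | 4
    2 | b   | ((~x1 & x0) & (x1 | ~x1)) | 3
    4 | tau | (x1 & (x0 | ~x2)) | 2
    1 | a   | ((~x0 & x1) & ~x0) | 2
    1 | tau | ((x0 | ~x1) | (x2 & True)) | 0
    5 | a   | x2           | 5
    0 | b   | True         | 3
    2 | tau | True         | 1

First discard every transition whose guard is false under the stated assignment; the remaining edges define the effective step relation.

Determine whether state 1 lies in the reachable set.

Answer: REACHABLE

Analysis:
Guard filter leaves 8 enabled edge(s).
Layer 0: {0}
Layer 1: {3}  total {0,3}
Layer 2: {2}  total {0,2,3}
Layer 3: {1}  total {0,1,2,3}
Reach set: {0,1,2,3}
Path to 1: b·a·tau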